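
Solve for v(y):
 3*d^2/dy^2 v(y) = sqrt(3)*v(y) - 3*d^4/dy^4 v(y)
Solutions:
 v(y) = C1*exp(-sqrt(6)*y*sqrt(-3 + sqrt(3)*sqrt(3 + 4*sqrt(3)))/6) + C2*exp(sqrt(6)*y*sqrt(-3 + sqrt(3)*sqrt(3 + 4*sqrt(3)))/6) + C3*sin(sqrt(6)*y*sqrt(3 + sqrt(3)*sqrt(3 + 4*sqrt(3)))/6) + C4*cosh(sqrt(6)*y*sqrt(-sqrt(3)*sqrt(3 + 4*sqrt(3)) - 3)/6)


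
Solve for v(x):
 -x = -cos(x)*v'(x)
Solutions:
 v(x) = C1 + Integral(x/cos(x), x)


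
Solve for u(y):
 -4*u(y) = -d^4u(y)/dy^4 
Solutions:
 u(y) = C1*exp(-sqrt(2)*y) + C2*exp(sqrt(2)*y) + C3*sin(sqrt(2)*y) + C4*cos(sqrt(2)*y)


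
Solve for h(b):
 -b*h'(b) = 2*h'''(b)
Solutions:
 h(b) = C1 + Integral(C2*airyai(-2^(2/3)*b/2) + C3*airybi(-2^(2/3)*b/2), b)


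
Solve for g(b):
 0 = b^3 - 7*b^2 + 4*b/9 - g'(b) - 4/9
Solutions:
 g(b) = C1 + b^4/4 - 7*b^3/3 + 2*b^2/9 - 4*b/9


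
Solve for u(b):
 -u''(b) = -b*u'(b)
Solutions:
 u(b) = C1 + C2*erfi(sqrt(2)*b/2)


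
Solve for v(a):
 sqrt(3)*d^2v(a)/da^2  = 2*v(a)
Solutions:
 v(a) = C1*exp(-sqrt(2)*3^(3/4)*a/3) + C2*exp(sqrt(2)*3^(3/4)*a/3)


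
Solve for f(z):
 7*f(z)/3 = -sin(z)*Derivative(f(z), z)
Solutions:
 f(z) = C1*(cos(z) + 1)^(7/6)/(cos(z) - 1)^(7/6)


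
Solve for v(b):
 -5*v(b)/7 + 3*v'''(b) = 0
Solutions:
 v(b) = C3*exp(21^(2/3)*5^(1/3)*b/21) + (C1*sin(3^(1/6)*5^(1/3)*7^(2/3)*b/14) + C2*cos(3^(1/6)*5^(1/3)*7^(2/3)*b/14))*exp(-21^(2/3)*5^(1/3)*b/42)


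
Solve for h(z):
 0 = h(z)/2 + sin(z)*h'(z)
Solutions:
 h(z) = C1*(cos(z) + 1)^(1/4)/(cos(z) - 1)^(1/4)


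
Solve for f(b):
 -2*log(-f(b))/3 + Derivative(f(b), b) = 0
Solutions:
 -li(-f(b)) = C1 + 2*b/3


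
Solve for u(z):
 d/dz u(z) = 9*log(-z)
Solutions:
 u(z) = C1 + 9*z*log(-z) - 9*z


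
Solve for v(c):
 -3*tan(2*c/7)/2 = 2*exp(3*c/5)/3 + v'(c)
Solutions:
 v(c) = C1 - 10*exp(3*c/5)/9 + 21*log(cos(2*c/7))/4


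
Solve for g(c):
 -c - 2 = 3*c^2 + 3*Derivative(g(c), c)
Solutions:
 g(c) = C1 - c^3/3 - c^2/6 - 2*c/3


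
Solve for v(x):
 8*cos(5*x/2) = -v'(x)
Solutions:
 v(x) = C1 - 16*sin(5*x/2)/5


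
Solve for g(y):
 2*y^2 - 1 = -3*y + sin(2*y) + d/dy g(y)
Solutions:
 g(y) = C1 + 2*y^3/3 + 3*y^2/2 - y + cos(2*y)/2


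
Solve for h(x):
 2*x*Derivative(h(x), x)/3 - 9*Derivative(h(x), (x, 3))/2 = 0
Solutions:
 h(x) = C1 + Integral(C2*airyai(2^(2/3)*x/3) + C3*airybi(2^(2/3)*x/3), x)


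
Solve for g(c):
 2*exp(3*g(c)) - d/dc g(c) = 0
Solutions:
 g(c) = log(-1/(C1 + 6*c))/3
 g(c) = log((-1/(C1 + 2*c))^(1/3)*(-3^(2/3) - 3*3^(1/6)*I)/6)
 g(c) = log((-1/(C1 + 2*c))^(1/3)*(-3^(2/3) + 3*3^(1/6)*I)/6)


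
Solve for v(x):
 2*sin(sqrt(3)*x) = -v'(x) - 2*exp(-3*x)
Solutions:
 v(x) = C1 + 2*sqrt(3)*cos(sqrt(3)*x)/3 + 2*exp(-3*x)/3


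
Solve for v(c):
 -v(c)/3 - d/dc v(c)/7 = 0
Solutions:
 v(c) = C1*exp(-7*c/3)


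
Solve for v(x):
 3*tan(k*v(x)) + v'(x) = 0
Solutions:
 v(x) = Piecewise((-asin(exp(C1*k - 3*k*x))/k + pi/k, Ne(k, 0)), (nan, True))
 v(x) = Piecewise((asin(exp(C1*k - 3*k*x))/k, Ne(k, 0)), (nan, True))


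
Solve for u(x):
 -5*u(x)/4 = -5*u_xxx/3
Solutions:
 u(x) = C3*exp(6^(1/3)*x/2) + (C1*sin(2^(1/3)*3^(5/6)*x/4) + C2*cos(2^(1/3)*3^(5/6)*x/4))*exp(-6^(1/3)*x/4)


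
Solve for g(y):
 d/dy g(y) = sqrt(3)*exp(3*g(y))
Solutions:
 g(y) = log(-1/(C1 + 3*sqrt(3)*y))/3
 g(y) = log((-1/(C1 + sqrt(3)*y))^(1/3)*(-3^(2/3) - 3*3^(1/6)*I)/6)
 g(y) = log((-1/(C1 + sqrt(3)*y))^(1/3)*(-3^(2/3) + 3*3^(1/6)*I)/6)


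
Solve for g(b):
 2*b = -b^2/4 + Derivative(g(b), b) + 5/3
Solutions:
 g(b) = C1 + b^3/12 + b^2 - 5*b/3


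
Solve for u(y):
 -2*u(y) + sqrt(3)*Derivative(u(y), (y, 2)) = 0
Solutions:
 u(y) = C1*exp(-sqrt(2)*3^(3/4)*y/3) + C2*exp(sqrt(2)*3^(3/4)*y/3)


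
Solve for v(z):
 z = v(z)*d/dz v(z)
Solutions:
 v(z) = -sqrt(C1 + z^2)
 v(z) = sqrt(C1 + z^2)


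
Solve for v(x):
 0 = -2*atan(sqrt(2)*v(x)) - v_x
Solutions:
 Integral(1/atan(sqrt(2)*_y), (_y, v(x))) = C1 - 2*x


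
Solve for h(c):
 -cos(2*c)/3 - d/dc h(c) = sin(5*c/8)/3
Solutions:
 h(c) = C1 - sin(2*c)/6 + 8*cos(5*c/8)/15


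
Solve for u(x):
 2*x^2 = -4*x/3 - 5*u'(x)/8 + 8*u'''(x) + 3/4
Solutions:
 u(x) = C1 + C2*exp(-sqrt(5)*x/8) + C3*exp(sqrt(5)*x/8) - 16*x^3/15 - 16*x^2/15 - 2018*x/25


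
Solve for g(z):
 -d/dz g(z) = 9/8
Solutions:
 g(z) = C1 - 9*z/8


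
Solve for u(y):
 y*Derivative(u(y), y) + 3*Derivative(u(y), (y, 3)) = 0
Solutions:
 u(y) = C1 + Integral(C2*airyai(-3^(2/3)*y/3) + C3*airybi(-3^(2/3)*y/3), y)


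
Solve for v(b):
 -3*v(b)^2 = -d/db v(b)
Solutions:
 v(b) = -1/(C1 + 3*b)


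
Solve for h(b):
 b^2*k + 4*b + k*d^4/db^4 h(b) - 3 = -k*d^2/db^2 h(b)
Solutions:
 h(b) = C1 + C2*b + C3*exp(-I*b) + C4*exp(I*b) - b^4/12 - 2*b^3/(3*k) + b^2*(1 + 3/(2*k))


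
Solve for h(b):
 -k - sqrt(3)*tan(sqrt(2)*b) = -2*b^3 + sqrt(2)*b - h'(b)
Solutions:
 h(b) = C1 - b^4/2 + sqrt(2)*b^2/2 + b*k - sqrt(6)*log(cos(sqrt(2)*b))/2


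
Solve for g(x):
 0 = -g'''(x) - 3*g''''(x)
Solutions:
 g(x) = C1 + C2*x + C3*x^2 + C4*exp(-x/3)


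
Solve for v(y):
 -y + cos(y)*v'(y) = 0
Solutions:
 v(y) = C1 + Integral(y/cos(y), y)


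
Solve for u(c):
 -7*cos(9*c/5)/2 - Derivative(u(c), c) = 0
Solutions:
 u(c) = C1 - 35*sin(9*c/5)/18


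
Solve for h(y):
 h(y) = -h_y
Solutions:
 h(y) = C1*exp(-y)


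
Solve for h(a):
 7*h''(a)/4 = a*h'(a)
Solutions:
 h(a) = C1 + C2*erfi(sqrt(14)*a/7)


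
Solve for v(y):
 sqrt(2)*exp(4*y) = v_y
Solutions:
 v(y) = C1 + sqrt(2)*exp(4*y)/4


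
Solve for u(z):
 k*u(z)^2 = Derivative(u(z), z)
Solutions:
 u(z) = -1/(C1 + k*z)


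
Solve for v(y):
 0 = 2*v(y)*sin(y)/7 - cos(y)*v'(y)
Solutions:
 v(y) = C1/cos(y)^(2/7)


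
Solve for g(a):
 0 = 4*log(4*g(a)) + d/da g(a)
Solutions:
 Integral(1/(log(_y) + 2*log(2)), (_y, g(a)))/4 = C1 - a


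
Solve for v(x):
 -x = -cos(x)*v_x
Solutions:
 v(x) = C1 + Integral(x/cos(x), x)


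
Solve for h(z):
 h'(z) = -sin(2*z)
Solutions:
 h(z) = C1 + cos(2*z)/2


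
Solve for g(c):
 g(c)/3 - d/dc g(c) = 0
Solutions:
 g(c) = C1*exp(c/3)


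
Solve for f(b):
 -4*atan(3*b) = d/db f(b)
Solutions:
 f(b) = C1 - 4*b*atan(3*b) + 2*log(9*b^2 + 1)/3


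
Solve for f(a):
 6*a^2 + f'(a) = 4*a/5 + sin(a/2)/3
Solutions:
 f(a) = C1 - 2*a^3 + 2*a^2/5 - 2*cos(a/2)/3


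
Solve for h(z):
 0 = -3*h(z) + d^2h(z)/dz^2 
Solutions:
 h(z) = C1*exp(-sqrt(3)*z) + C2*exp(sqrt(3)*z)


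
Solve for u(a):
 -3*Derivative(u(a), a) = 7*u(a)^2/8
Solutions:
 u(a) = 24/(C1 + 7*a)


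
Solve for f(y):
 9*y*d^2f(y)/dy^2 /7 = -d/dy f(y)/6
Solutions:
 f(y) = C1 + C2*y^(47/54)


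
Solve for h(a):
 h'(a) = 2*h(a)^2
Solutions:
 h(a) = -1/(C1 + 2*a)


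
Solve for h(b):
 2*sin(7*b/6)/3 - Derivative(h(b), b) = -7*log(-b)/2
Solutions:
 h(b) = C1 + 7*b*log(-b)/2 - 7*b/2 - 4*cos(7*b/6)/7


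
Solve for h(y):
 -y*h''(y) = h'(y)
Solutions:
 h(y) = C1 + C2*log(y)


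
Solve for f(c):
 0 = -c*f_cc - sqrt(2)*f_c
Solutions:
 f(c) = C1 + C2*c^(1 - sqrt(2))


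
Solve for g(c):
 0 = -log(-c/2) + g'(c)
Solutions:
 g(c) = C1 + c*log(-c) + c*(-1 - log(2))


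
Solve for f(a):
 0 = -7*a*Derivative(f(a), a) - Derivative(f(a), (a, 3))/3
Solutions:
 f(a) = C1 + Integral(C2*airyai(-21^(1/3)*a) + C3*airybi(-21^(1/3)*a), a)


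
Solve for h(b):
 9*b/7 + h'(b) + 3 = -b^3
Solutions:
 h(b) = C1 - b^4/4 - 9*b^2/14 - 3*b


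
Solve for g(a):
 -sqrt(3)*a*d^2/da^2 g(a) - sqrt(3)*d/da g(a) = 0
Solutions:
 g(a) = C1 + C2*log(a)


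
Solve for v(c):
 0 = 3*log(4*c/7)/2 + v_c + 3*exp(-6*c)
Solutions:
 v(c) = C1 - 3*c*log(c)/2 + c*(-3*log(2) + 3/2 + 3*log(7)/2) + exp(-6*c)/2


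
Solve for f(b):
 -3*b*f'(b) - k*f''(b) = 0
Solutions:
 f(b) = C1 + C2*sqrt(k)*erf(sqrt(6)*b*sqrt(1/k)/2)


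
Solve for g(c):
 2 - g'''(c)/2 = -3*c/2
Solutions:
 g(c) = C1 + C2*c + C3*c^2 + c^4/8 + 2*c^3/3


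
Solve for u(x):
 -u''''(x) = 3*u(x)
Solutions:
 u(x) = (C1*sin(sqrt(2)*3^(1/4)*x/2) + C2*cos(sqrt(2)*3^(1/4)*x/2))*exp(-sqrt(2)*3^(1/4)*x/2) + (C3*sin(sqrt(2)*3^(1/4)*x/2) + C4*cos(sqrt(2)*3^(1/4)*x/2))*exp(sqrt(2)*3^(1/4)*x/2)


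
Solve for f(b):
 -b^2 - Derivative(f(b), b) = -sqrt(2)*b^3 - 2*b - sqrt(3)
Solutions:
 f(b) = C1 + sqrt(2)*b^4/4 - b^3/3 + b^2 + sqrt(3)*b


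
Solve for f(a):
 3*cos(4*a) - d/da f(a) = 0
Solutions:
 f(a) = C1 + 3*sin(4*a)/4


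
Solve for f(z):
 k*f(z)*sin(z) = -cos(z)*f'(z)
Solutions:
 f(z) = C1*exp(k*log(cos(z)))


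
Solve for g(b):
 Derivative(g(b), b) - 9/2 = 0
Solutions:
 g(b) = C1 + 9*b/2


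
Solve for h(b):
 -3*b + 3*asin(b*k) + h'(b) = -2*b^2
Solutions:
 h(b) = C1 - 2*b^3/3 + 3*b^2/2 - 3*Piecewise((b*asin(b*k) + sqrt(-b^2*k^2 + 1)/k, Ne(k, 0)), (0, True))


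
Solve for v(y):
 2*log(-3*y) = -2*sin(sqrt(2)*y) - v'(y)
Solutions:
 v(y) = C1 - 2*y*log(-y) - 2*y*log(3) + 2*y + sqrt(2)*cos(sqrt(2)*y)


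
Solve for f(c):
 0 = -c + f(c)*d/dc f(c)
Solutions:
 f(c) = -sqrt(C1 + c^2)
 f(c) = sqrt(C1 + c^2)


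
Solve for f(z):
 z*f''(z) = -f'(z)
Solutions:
 f(z) = C1 + C2*log(z)


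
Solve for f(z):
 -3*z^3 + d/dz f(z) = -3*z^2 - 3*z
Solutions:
 f(z) = C1 + 3*z^4/4 - z^3 - 3*z^2/2


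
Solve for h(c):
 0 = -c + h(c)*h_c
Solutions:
 h(c) = -sqrt(C1 + c^2)
 h(c) = sqrt(C1 + c^2)


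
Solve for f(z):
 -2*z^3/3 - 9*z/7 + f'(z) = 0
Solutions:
 f(z) = C1 + z^4/6 + 9*z^2/14


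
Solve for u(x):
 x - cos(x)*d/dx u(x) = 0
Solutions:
 u(x) = C1 + Integral(x/cos(x), x)


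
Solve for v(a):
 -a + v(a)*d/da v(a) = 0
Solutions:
 v(a) = -sqrt(C1 + a^2)
 v(a) = sqrt(C1 + a^2)


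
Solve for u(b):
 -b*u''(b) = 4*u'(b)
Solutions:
 u(b) = C1 + C2/b^3


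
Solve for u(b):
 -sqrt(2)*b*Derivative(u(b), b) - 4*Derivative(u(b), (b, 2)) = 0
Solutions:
 u(b) = C1 + C2*erf(2^(3/4)*b/4)


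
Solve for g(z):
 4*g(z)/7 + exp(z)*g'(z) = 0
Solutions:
 g(z) = C1*exp(4*exp(-z)/7)


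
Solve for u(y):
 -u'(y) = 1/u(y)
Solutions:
 u(y) = -sqrt(C1 - 2*y)
 u(y) = sqrt(C1 - 2*y)


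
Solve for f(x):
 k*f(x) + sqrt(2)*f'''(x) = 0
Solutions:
 f(x) = C1*exp(2^(5/6)*x*(-k)^(1/3)/2) + C2*exp(2^(5/6)*x*(-k)^(1/3)*(-1 + sqrt(3)*I)/4) + C3*exp(-2^(5/6)*x*(-k)^(1/3)*(1 + sqrt(3)*I)/4)


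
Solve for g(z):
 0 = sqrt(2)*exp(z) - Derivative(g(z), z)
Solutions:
 g(z) = C1 + sqrt(2)*exp(z)


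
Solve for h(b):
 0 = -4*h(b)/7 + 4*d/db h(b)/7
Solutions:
 h(b) = C1*exp(b)


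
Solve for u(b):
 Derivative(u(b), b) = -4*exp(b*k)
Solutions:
 u(b) = C1 - 4*exp(b*k)/k


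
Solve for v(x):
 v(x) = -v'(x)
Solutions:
 v(x) = C1*exp(-x)


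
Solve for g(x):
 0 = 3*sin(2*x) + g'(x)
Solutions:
 g(x) = C1 + 3*cos(2*x)/2


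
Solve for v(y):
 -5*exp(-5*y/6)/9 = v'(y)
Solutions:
 v(y) = C1 + 2*exp(-5*y/6)/3


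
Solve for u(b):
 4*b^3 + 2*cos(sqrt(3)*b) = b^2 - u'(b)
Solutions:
 u(b) = C1 - b^4 + b^3/3 - 2*sqrt(3)*sin(sqrt(3)*b)/3


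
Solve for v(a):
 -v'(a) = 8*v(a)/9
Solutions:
 v(a) = C1*exp(-8*a/9)


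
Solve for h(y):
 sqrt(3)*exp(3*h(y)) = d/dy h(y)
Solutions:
 h(y) = log(-1/(C1 + 3*sqrt(3)*y))/3
 h(y) = log((-1/(C1 + sqrt(3)*y))^(1/3)*(-3^(2/3) - 3*3^(1/6)*I)/6)
 h(y) = log((-1/(C1 + sqrt(3)*y))^(1/3)*(-3^(2/3) + 3*3^(1/6)*I)/6)


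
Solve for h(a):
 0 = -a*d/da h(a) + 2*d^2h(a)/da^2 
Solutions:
 h(a) = C1 + C2*erfi(a/2)


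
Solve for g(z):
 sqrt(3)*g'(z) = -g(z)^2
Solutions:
 g(z) = 3/(C1 + sqrt(3)*z)


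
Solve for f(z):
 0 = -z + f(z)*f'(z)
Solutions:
 f(z) = -sqrt(C1 + z^2)
 f(z) = sqrt(C1 + z^2)


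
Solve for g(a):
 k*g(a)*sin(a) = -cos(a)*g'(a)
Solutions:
 g(a) = C1*exp(k*log(cos(a)))


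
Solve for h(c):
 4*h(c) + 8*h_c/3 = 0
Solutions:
 h(c) = C1*exp(-3*c/2)


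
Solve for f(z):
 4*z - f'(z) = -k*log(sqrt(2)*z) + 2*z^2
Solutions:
 f(z) = C1 + k*z*log(z) - k*z + k*z*log(2)/2 - 2*z^3/3 + 2*z^2


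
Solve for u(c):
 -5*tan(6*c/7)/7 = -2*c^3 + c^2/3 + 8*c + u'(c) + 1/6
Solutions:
 u(c) = C1 + c^4/2 - c^3/9 - 4*c^2 - c/6 + 5*log(cos(6*c/7))/6


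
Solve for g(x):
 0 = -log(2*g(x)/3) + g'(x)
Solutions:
 -Integral(1/(log(_y) - log(3) + log(2)), (_y, g(x))) = C1 - x


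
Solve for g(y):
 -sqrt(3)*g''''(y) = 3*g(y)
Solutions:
 g(y) = (C1*sin(sqrt(2)*3^(1/8)*y/2) + C2*cos(sqrt(2)*3^(1/8)*y/2))*exp(-sqrt(2)*3^(1/8)*y/2) + (C3*sin(sqrt(2)*3^(1/8)*y/2) + C4*cos(sqrt(2)*3^(1/8)*y/2))*exp(sqrt(2)*3^(1/8)*y/2)


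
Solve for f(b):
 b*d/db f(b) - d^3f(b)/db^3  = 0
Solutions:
 f(b) = C1 + Integral(C2*airyai(b) + C3*airybi(b), b)


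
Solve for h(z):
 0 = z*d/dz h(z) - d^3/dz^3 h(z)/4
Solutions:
 h(z) = C1 + Integral(C2*airyai(2^(2/3)*z) + C3*airybi(2^(2/3)*z), z)


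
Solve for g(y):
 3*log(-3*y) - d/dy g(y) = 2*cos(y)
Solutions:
 g(y) = C1 + 3*y*log(-y) - 3*y + 3*y*log(3) - 2*sin(y)


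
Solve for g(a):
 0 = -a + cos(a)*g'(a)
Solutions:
 g(a) = C1 + Integral(a/cos(a), a)


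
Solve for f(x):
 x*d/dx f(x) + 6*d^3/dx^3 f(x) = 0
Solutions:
 f(x) = C1 + Integral(C2*airyai(-6^(2/3)*x/6) + C3*airybi(-6^(2/3)*x/6), x)


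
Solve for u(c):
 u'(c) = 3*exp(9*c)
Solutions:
 u(c) = C1 + exp(9*c)/3


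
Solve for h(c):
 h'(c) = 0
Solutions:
 h(c) = C1


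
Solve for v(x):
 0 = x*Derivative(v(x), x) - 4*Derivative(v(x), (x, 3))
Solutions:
 v(x) = C1 + Integral(C2*airyai(2^(1/3)*x/2) + C3*airybi(2^(1/3)*x/2), x)


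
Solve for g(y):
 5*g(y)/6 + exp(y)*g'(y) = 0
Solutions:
 g(y) = C1*exp(5*exp(-y)/6)


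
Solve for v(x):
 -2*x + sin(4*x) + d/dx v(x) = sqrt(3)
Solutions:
 v(x) = C1 + x^2 + sqrt(3)*x + cos(4*x)/4


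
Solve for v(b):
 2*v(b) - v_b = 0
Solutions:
 v(b) = C1*exp(2*b)


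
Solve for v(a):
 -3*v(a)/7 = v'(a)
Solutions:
 v(a) = C1*exp(-3*a/7)


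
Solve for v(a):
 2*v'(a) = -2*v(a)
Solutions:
 v(a) = C1*exp(-a)


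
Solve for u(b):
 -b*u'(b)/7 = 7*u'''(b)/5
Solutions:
 u(b) = C1 + Integral(C2*airyai(-35^(1/3)*b/7) + C3*airybi(-35^(1/3)*b/7), b)


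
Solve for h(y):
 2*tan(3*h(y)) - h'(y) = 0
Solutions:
 h(y) = -asin(C1*exp(6*y))/3 + pi/3
 h(y) = asin(C1*exp(6*y))/3


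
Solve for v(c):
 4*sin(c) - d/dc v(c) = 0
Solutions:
 v(c) = C1 - 4*cos(c)


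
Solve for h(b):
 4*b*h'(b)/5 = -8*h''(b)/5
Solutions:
 h(b) = C1 + C2*erf(b/2)


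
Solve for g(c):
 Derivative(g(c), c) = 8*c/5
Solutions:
 g(c) = C1 + 4*c^2/5


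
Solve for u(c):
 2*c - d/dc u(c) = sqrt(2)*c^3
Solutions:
 u(c) = C1 - sqrt(2)*c^4/4 + c^2


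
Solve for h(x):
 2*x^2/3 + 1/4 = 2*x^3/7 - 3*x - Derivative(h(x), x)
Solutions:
 h(x) = C1 + x^4/14 - 2*x^3/9 - 3*x^2/2 - x/4


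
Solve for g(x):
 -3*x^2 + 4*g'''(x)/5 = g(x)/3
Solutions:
 g(x) = C3*exp(90^(1/3)*x/6) - 9*x^2 + (C1*sin(10^(1/3)*3^(1/6)*x/4) + C2*cos(10^(1/3)*3^(1/6)*x/4))*exp(-90^(1/3)*x/12)


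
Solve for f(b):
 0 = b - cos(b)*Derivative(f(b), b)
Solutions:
 f(b) = C1 + Integral(b/cos(b), b)


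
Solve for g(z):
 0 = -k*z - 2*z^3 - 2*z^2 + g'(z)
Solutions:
 g(z) = C1 + k*z^2/2 + z^4/2 + 2*z^3/3


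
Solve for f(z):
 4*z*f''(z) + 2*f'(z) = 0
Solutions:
 f(z) = C1 + C2*sqrt(z)


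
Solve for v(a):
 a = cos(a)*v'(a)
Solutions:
 v(a) = C1 + Integral(a/cos(a), a)


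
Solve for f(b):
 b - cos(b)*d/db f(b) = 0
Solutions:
 f(b) = C1 + Integral(b/cos(b), b)


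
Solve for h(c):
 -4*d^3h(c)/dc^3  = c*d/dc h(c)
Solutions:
 h(c) = C1 + Integral(C2*airyai(-2^(1/3)*c/2) + C3*airybi(-2^(1/3)*c/2), c)


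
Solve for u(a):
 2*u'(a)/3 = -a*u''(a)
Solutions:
 u(a) = C1 + C2*a^(1/3)


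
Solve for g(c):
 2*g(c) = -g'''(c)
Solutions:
 g(c) = C3*exp(-2^(1/3)*c) + (C1*sin(2^(1/3)*sqrt(3)*c/2) + C2*cos(2^(1/3)*sqrt(3)*c/2))*exp(2^(1/3)*c/2)


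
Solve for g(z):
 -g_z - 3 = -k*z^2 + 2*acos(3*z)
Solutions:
 g(z) = C1 + k*z^3/3 - 2*z*acos(3*z) - 3*z + 2*sqrt(1 - 9*z^2)/3


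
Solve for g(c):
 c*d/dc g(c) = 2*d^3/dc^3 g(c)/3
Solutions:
 g(c) = C1 + Integral(C2*airyai(2^(2/3)*3^(1/3)*c/2) + C3*airybi(2^(2/3)*3^(1/3)*c/2), c)


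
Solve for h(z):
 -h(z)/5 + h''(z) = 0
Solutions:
 h(z) = C1*exp(-sqrt(5)*z/5) + C2*exp(sqrt(5)*z/5)


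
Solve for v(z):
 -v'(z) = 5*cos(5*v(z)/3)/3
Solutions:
 5*z/3 - 3*log(sin(5*v(z)/3) - 1)/10 + 3*log(sin(5*v(z)/3) + 1)/10 = C1


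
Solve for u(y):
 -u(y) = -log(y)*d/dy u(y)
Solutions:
 u(y) = C1*exp(li(y))


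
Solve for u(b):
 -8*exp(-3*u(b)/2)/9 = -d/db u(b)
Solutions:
 u(b) = 2*log(C1 + 4*b/3)/3
 u(b) = 2*log((-6^(2/3) - 3*2^(2/3)*3^(1/6)*I)*(C1 + 8*b)^(1/3)/12)
 u(b) = 2*log((-6^(2/3) + 3*2^(2/3)*3^(1/6)*I)*(C1 + 8*b)^(1/3)/12)


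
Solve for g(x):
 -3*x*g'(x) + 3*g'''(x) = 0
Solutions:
 g(x) = C1 + Integral(C2*airyai(x) + C3*airybi(x), x)


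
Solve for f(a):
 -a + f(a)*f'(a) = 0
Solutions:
 f(a) = -sqrt(C1 + a^2)
 f(a) = sqrt(C1 + a^2)


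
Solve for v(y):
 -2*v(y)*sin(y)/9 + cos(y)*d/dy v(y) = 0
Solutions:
 v(y) = C1/cos(y)^(2/9)


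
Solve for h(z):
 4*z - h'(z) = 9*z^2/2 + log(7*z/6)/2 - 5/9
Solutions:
 h(z) = C1 - 3*z^3/2 + 2*z^2 - z*log(z)/2 + z*log(sqrt(42)/7) + 19*z/18


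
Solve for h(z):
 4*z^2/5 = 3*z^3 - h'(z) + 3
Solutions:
 h(z) = C1 + 3*z^4/4 - 4*z^3/15 + 3*z


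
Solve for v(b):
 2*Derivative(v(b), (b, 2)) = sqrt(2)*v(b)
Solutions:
 v(b) = C1*exp(-2^(3/4)*b/2) + C2*exp(2^(3/4)*b/2)


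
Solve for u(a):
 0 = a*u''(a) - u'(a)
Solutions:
 u(a) = C1 + C2*a^2


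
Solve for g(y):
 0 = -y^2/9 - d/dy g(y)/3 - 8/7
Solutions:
 g(y) = C1 - y^3/9 - 24*y/7


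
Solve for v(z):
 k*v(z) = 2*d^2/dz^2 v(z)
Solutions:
 v(z) = C1*exp(-sqrt(2)*sqrt(k)*z/2) + C2*exp(sqrt(2)*sqrt(k)*z/2)


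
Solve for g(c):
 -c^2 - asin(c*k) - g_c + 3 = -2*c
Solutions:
 g(c) = C1 - c^3/3 + c^2 + 3*c - Piecewise((c*asin(c*k) + sqrt(-c^2*k^2 + 1)/k, Ne(k, 0)), (0, True))


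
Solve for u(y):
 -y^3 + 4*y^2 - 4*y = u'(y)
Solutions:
 u(y) = C1 - y^4/4 + 4*y^3/3 - 2*y^2


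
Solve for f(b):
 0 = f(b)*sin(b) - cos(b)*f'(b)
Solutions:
 f(b) = C1/cos(b)


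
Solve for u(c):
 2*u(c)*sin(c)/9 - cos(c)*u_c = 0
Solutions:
 u(c) = C1/cos(c)^(2/9)


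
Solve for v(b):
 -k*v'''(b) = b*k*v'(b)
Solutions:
 v(b) = C1 + Integral(C2*airyai(-b) + C3*airybi(-b), b)


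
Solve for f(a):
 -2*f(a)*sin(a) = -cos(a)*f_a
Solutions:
 f(a) = C1/cos(a)^2


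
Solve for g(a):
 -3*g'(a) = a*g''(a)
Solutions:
 g(a) = C1 + C2/a^2


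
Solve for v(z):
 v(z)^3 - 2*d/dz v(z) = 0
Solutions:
 v(z) = -sqrt(-1/(C1 + z))
 v(z) = sqrt(-1/(C1 + z))


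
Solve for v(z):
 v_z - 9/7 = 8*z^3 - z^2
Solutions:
 v(z) = C1 + 2*z^4 - z^3/3 + 9*z/7


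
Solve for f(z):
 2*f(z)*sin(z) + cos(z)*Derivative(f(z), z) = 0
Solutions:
 f(z) = C1*cos(z)^2


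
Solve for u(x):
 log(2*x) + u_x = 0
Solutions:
 u(x) = C1 - x*log(x) - x*log(2) + x


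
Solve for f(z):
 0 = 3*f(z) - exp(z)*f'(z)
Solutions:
 f(z) = C1*exp(-3*exp(-z))


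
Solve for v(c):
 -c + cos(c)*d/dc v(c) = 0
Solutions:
 v(c) = C1 + Integral(c/cos(c), c)


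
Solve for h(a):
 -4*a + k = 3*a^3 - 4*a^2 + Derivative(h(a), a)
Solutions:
 h(a) = C1 - 3*a^4/4 + 4*a^3/3 - 2*a^2 + a*k


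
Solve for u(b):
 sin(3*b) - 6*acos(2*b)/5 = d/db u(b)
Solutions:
 u(b) = C1 - 6*b*acos(2*b)/5 + 3*sqrt(1 - 4*b^2)/5 - cos(3*b)/3


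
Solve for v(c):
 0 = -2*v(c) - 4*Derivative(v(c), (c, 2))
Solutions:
 v(c) = C1*sin(sqrt(2)*c/2) + C2*cos(sqrt(2)*c/2)


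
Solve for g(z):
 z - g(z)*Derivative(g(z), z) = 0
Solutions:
 g(z) = -sqrt(C1 + z^2)
 g(z) = sqrt(C1 + z^2)


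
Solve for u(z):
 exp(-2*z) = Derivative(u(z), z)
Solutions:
 u(z) = C1 - exp(-2*z)/2


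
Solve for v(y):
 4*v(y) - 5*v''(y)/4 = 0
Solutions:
 v(y) = C1*exp(-4*sqrt(5)*y/5) + C2*exp(4*sqrt(5)*y/5)


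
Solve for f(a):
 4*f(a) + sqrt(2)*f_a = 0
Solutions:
 f(a) = C1*exp(-2*sqrt(2)*a)


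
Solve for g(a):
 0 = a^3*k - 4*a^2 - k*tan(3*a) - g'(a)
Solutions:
 g(a) = C1 + a^4*k/4 - 4*a^3/3 + k*log(cos(3*a))/3


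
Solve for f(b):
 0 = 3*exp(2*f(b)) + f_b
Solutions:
 f(b) = log(-sqrt(-1/(C1 - 3*b))) - log(2)/2
 f(b) = log(-1/(C1 - 3*b))/2 - log(2)/2


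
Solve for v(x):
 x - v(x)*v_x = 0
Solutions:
 v(x) = -sqrt(C1 + x^2)
 v(x) = sqrt(C1 + x^2)


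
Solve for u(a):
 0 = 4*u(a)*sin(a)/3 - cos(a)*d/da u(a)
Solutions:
 u(a) = C1/cos(a)^(4/3)


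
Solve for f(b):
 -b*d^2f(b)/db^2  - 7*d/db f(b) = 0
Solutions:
 f(b) = C1 + C2/b^6


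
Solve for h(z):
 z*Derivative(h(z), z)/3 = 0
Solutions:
 h(z) = C1


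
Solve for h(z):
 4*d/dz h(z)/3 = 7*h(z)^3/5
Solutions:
 h(z) = -sqrt(10)*sqrt(-1/(C1 + 21*z))
 h(z) = sqrt(10)*sqrt(-1/(C1 + 21*z))


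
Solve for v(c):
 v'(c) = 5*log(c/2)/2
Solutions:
 v(c) = C1 + 5*c*log(c)/2 - 5*c/2 - 5*c*log(2)/2


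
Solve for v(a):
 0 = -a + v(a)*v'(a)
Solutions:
 v(a) = -sqrt(C1 + a^2)
 v(a) = sqrt(C1 + a^2)


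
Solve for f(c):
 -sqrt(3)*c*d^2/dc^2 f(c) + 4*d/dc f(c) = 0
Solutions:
 f(c) = C1 + C2*c^(1 + 4*sqrt(3)/3)


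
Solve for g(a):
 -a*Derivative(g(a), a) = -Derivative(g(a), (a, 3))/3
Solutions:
 g(a) = C1 + Integral(C2*airyai(3^(1/3)*a) + C3*airybi(3^(1/3)*a), a)


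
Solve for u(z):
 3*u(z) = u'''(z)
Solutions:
 u(z) = C3*exp(3^(1/3)*z) + (C1*sin(3^(5/6)*z/2) + C2*cos(3^(5/6)*z/2))*exp(-3^(1/3)*z/2)


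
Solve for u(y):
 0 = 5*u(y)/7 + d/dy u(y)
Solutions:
 u(y) = C1*exp(-5*y/7)


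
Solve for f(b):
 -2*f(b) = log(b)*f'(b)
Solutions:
 f(b) = C1*exp(-2*li(b))


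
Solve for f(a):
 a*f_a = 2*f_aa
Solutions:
 f(a) = C1 + C2*erfi(a/2)


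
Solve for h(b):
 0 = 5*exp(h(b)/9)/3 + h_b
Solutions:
 h(b) = 9*log(1/(C1 + 5*b)) + 27*log(3)


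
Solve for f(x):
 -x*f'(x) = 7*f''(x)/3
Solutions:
 f(x) = C1 + C2*erf(sqrt(42)*x/14)


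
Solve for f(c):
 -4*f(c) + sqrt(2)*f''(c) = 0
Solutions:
 f(c) = C1*exp(-2^(3/4)*c) + C2*exp(2^(3/4)*c)


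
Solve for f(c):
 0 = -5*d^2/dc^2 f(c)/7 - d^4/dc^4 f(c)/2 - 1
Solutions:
 f(c) = C1 + C2*c + C3*sin(sqrt(70)*c/7) + C4*cos(sqrt(70)*c/7) - 7*c^2/10


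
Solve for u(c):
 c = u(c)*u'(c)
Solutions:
 u(c) = -sqrt(C1 + c^2)
 u(c) = sqrt(C1 + c^2)


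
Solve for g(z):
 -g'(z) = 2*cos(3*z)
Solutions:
 g(z) = C1 - 2*sin(3*z)/3


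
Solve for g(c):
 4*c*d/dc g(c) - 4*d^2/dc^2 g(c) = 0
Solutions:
 g(c) = C1 + C2*erfi(sqrt(2)*c/2)


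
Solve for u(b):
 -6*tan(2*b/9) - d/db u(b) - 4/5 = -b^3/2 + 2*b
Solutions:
 u(b) = C1 + b^4/8 - b^2 - 4*b/5 + 27*log(cos(2*b/9))


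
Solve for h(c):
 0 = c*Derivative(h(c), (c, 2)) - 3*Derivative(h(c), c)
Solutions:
 h(c) = C1 + C2*c^4


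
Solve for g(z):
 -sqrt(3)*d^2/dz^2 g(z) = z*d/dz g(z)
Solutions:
 g(z) = C1 + C2*erf(sqrt(2)*3^(3/4)*z/6)


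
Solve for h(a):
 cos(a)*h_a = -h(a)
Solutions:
 h(a) = C1*sqrt(sin(a) - 1)/sqrt(sin(a) + 1)


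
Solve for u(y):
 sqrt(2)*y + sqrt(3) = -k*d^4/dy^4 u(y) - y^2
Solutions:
 u(y) = C1 + C2*y + C3*y^2 + C4*y^3 - y^6/(360*k) - sqrt(2)*y^5/(120*k) - sqrt(3)*y^4/(24*k)


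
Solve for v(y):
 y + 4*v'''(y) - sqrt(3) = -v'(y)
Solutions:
 v(y) = C1 + C2*sin(y/2) + C3*cos(y/2) - y^2/2 + sqrt(3)*y


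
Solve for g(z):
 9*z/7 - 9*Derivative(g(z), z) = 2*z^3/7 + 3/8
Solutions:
 g(z) = C1 - z^4/126 + z^2/14 - z/24


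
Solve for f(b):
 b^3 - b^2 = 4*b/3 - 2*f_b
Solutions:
 f(b) = C1 - b^4/8 + b^3/6 + b^2/3


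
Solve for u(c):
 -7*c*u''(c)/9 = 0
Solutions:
 u(c) = C1 + C2*c


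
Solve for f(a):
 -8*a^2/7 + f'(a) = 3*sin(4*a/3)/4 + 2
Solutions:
 f(a) = C1 + 8*a^3/21 + 2*a - 9*cos(4*a/3)/16


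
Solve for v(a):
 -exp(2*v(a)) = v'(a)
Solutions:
 v(a) = log(-sqrt(-1/(C1 - a))) - log(2)/2
 v(a) = log(-1/(C1 - a))/2 - log(2)/2


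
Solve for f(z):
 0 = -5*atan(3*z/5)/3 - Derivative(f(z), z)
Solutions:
 f(z) = C1 - 5*z*atan(3*z/5)/3 + 25*log(9*z^2 + 25)/18


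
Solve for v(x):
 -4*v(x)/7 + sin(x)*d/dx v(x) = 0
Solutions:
 v(x) = C1*(cos(x) - 1)^(2/7)/(cos(x) + 1)^(2/7)


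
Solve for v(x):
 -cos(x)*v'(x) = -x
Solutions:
 v(x) = C1 + Integral(x/cos(x), x)


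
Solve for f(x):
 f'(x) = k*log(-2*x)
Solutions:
 f(x) = C1 + k*x*log(-x) + k*x*(-1 + log(2))


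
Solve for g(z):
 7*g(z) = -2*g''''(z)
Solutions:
 g(z) = (C1*sin(14^(1/4)*z/2) + C2*cos(14^(1/4)*z/2))*exp(-14^(1/4)*z/2) + (C3*sin(14^(1/4)*z/2) + C4*cos(14^(1/4)*z/2))*exp(14^(1/4)*z/2)


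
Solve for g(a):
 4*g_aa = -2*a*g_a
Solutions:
 g(a) = C1 + C2*erf(a/2)


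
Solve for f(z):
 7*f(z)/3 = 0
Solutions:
 f(z) = 0


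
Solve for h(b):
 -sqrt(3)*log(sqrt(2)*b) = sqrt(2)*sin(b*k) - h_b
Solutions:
 h(b) = C1 + sqrt(3)*b*(log(b) - 1) + sqrt(3)*b*log(2)/2 + sqrt(2)*Piecewise((-cos(b*k)/k, Ne(k, 0)), (0, True))


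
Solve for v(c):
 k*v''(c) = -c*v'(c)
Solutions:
 v(c) = C1 + C2*sqrt(k)*erf(sqrt(2)*c*sqrt(1/k)/2)


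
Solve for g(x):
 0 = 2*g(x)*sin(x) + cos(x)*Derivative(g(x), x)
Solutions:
 g(x) = C1*cos(x)^2


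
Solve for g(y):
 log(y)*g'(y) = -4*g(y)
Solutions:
 g(y) = C1*exp(-4*li(y))


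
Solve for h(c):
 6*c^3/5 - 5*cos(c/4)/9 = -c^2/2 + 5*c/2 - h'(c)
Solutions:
 h(c) = C1 - 3*c^4/10 - c^3/6 + 5*c^2/4 + 20*sin(c/4)/9


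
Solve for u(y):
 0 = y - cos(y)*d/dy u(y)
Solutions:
 u(y) = C1 + Integral(y/cos(y), y)


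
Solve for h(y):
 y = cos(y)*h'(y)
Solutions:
 h(y) = C1 + Integral(y/cos(y), y)


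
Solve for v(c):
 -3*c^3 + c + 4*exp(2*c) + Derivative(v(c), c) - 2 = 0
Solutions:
 v(c) = C1 + 3*c^4/4 - c^2/2 + 2*c - 2*exp(2*c)


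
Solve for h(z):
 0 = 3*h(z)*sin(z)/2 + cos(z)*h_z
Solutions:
 h(z) = C1*cos(z)^(3/2)


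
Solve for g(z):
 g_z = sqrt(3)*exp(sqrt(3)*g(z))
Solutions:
 g(z) = sqrt(3)*(2*log(-1/(C1 + sqrt(3)*z)) - log(3))/6


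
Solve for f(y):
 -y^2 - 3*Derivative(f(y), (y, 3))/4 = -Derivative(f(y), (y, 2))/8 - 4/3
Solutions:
 f(y) = C1 + C2*y + C3*exp(y/6) + 2*y^4/3 + 16*y^3 + 848*y^2/3


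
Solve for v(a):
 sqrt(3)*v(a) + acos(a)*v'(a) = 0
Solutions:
 v(a) = C1*exp(-sqrt(3)*Integral(1/acos(a), a))


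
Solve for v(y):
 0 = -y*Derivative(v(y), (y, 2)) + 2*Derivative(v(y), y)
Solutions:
 v(y) = C1 + C2*y^3


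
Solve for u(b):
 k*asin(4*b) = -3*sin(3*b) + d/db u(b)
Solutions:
 u(b) = C1 + k*(b*asin(4*b) + sqrt(1 - 16*b^2)/4) - cos(3*b)


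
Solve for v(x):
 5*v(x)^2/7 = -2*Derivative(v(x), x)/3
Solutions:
 v(x) = 14/(C1 + 15*x)


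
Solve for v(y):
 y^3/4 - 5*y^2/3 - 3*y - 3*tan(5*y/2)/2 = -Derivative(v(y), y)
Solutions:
 v(y) = C1 - y^4/16 + 5*y^3/9 + 3*y^2/2 - 3*log(cos(5*y/2))/5


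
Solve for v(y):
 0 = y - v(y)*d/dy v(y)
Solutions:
 v(y) = -sqrt(C1 + y^2)
 v(y) = sqrt(C1 + y^2)


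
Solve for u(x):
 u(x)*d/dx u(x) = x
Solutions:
 u(x) = -sqrt(C1 + x^2)
 u(x) = sqrt(C1 + x^2)


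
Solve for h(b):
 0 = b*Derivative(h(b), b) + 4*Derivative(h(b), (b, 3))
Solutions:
 h(b) = C1 + Integral(C2*airyai(-2^(1/3)*b/2) + C3*airybi(-2^(1/3)*b/2), b)


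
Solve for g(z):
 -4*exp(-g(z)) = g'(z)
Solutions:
 g(z) = log(C1 - 4*z)


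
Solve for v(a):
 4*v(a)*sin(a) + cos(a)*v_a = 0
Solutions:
 v(a) = C1*cos(a)^4


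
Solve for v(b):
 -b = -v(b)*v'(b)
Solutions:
 v(b) = -sqrt(C1 + b^2)
 v(b) = sqrt(C1 + b^2)


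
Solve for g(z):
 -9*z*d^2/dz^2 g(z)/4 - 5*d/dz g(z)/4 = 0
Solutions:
 g(z) = C1 + C2*z^(4/9)


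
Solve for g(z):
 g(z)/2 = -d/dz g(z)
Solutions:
 g(z) = C1*exp(-z/2)


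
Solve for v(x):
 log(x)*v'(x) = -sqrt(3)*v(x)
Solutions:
 v(x) = C1*exp(-sqrt(3)*li(x))


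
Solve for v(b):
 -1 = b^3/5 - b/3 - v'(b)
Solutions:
 v(b) = C1 + b^4/20 - b^2/6 + b


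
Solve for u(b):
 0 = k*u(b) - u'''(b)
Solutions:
 u(b) = C1*exp(b*k^(1/3)) + C2*exp(b*k^(1/3)*(-1 + sqrt(3)*I)/2) + C3*exp(-b*k^(1/3)*(1 + sqrt(3)*I)/2)


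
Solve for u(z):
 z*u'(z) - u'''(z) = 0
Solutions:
 u(z) = C1 + Integral(C2*airyai(z) + C3*airybi(z), z)


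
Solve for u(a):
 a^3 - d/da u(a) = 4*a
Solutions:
 u(a) = C1 + a^4/4 - 2*a^2


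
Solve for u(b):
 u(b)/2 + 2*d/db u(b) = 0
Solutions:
 u(b) = C1*exp(-b/4)


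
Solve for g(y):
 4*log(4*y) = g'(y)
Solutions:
 g(y) = C1 + 4*y*log(y) - 4*y + y*log(256)


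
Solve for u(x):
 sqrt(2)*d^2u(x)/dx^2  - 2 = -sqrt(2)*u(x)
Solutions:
 u(x) = C1*sin(x) + C2*cos(x) + sqrt(2)


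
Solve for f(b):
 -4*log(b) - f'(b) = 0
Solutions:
 f(b) = C1 - 4*b*log(b) + 4*b


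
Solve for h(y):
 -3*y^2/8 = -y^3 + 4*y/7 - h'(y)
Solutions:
 h(y) = C1 - y^4/4 + y^3/8 + 2*y^2/7


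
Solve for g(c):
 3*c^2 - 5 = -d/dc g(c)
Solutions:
 g(c) = C1 - c^3 + 5*c


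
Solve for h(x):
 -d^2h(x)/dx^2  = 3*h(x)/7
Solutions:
 h(x) = C1*sin(sqrt(21)*x/7) + C2*cos(sqrt(21)*x/7)


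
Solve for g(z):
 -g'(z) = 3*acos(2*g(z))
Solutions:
 Integral(1/acos(2*_y), (_y, g(z))) = C1 - 3*z


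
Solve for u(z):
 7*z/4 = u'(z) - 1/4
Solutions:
 u(z) = C1 + 7*z^2/8 + z/4


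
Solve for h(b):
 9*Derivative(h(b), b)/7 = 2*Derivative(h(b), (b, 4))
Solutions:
 h(b) = C1 + C4*exp(42^(2/3)*b/14) + (C2*sin(3*14^(2/3)*3^(1/6)*b/28) + C3*cos(3*14^(2/3)*3^(1/6)*b/28))*exp(-42^(2/3)*b/28)


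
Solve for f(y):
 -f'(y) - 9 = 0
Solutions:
 f(y) = C1 - 9*y


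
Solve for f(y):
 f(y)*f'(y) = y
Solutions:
 f(y) = -sqrt(C1 + y^2)
 f(y) = sqrt(C1 + y^2)


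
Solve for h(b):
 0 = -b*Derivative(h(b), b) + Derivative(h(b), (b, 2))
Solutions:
 h(b) = C1 + C2*erfi(sqrt(2)*b/2)


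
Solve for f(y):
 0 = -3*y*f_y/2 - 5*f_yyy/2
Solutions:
 f(y) = C1 + Integral(C2*airyai(-3^(1/3)*5^(2/3)*y/5) + C3*airybi(-3^(1/3)*5^(2/3)*y/5), y)


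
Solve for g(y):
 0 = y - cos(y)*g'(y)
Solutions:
 g(y) = C1 + Integral(y/cos(y), y)


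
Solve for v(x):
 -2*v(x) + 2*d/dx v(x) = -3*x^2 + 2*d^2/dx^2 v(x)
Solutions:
 v(x) = 3*x^2/2 + 3*x + (C1*sin(sqrt(3)*x/2) + C2*cos(sqrt(3)*x/2))*exp(x/2)


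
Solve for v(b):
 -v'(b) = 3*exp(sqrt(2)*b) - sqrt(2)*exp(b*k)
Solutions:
 v(b) = C1 - 3*sqrt(2)*exp(sqrt(2)*b)/2 + sqrt(2)*exp(b*k)/k


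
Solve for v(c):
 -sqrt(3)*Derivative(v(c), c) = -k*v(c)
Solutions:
 v(c) = C1*exp(sqrt(3)*c*k/3)


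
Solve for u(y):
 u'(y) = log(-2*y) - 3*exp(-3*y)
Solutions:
 u(y) = C1 + y*log(-y) + y*(-1 + log(2)) + exp(-3*y)


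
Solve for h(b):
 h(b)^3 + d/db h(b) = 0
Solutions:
 h(b) = -sqrt(2)*sqrt(-1/(C1 - b))/2
 h(b) = sqrt(2)*sqrt(-1/(C1 - b))/2


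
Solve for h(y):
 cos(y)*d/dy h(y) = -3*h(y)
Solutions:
 h(y) = C1*(sin(y) - 1)^(3/2)/(sin(y) + 1)^(3/2)


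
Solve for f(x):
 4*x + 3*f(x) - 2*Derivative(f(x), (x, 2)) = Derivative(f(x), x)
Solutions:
 f(x) = C1*exp(-3*x/2) + C2*exp(x) - 4*x/3 - 4/9


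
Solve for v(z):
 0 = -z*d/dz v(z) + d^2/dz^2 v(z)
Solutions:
 v(z) = C1 + C2*erfi(sqrt(2)*z/2)


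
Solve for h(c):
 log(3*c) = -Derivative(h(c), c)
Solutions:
 h(c) = C1 - c*log(c) - c*log(3) + c


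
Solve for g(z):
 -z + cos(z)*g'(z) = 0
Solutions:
 g(z) = C1 + Integral(z/cos(z), z)


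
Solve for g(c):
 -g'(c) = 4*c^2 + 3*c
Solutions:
 g(c) = C1 - 4*c^3/3 - 3*c^2/2


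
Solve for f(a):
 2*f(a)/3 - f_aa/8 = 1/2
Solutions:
 f(a) = C1*exp(-4*sqrt(3)*a/3) + C2*exp(4*sqrt(3)*a/3) + 3/4


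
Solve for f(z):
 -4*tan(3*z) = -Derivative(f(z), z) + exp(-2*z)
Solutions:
 f(z) = C1 + 2*log(tan(3*z)^2 + 1)/3 - exp(-2*z)/2


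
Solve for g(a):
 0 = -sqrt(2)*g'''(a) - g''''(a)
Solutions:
 g(a) = C1 + C2*a + C3*a^2 + C4*exp(-sqrt(2)*a)


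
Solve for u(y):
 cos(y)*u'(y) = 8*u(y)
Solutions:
 u(y) = C1*(sin(y)^4 + 4*sin(y)^3 + 6*sin(y)^2 + 4*sin(y) + 1)/(sin(y)^4 - 4*sin(y)^3 + 6*sin(y)^2 - 4*sin(y) + 1)


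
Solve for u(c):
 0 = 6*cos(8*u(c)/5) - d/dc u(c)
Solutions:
 -6*c - 5*log(sin(8*u(c)/5) - 1)/16 + 5*log(sin(8*u(c)/5) + 1)/16 = C1


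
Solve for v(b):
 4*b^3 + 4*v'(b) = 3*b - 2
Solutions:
 v(b) = C1 - b^4/4 + 3*b^2/8 - b/2


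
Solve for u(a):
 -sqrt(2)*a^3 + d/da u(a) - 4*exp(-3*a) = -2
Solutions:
 u(a) = C1 + sqrt(2)*a^4/4 - 2*a - 4*exp(-3*a)/3


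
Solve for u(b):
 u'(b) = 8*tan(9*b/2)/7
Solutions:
 u(b) = C1 - 16*log(cos(9*b/2))/63


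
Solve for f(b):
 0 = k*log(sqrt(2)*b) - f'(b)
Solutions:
 f(b) = C1 + b*k*log(b) - b*k + b*k*log(2)/2


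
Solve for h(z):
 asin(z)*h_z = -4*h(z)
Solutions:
 h(z) = C1*exp(-4*Integral(1/asin(z), z))


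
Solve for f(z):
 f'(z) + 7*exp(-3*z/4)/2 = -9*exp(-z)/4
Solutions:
 f(z) = C1 + 9*exp(-z)/4 + 14*exp(-3*z/4)/3


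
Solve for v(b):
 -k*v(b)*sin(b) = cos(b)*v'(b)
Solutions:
 v(b) = C1*exp(k*log(cos(b)))


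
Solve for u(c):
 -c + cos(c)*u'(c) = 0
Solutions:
 u(c) = C1 + Integral(c/cos(c), c)


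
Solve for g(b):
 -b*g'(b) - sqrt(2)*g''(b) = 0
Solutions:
 g(b) = C1 + C2*erf(2^(1/4)*b/2)


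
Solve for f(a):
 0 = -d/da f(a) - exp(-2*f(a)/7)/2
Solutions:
 f(a) = 7*log(-sqrt(C1 - a)) - 7*log(7)/2
 f(a) = 7*log(C1 - a/7)/2


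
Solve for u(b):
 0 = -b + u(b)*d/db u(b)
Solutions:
 u(b) = -sqrt(C1 + b^2)
 u(b) = sqrt(C1 + b^2)


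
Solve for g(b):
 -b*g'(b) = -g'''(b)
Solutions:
 g(b) = C1 + Integral(C2*airyai(b) + C3*airybi(b), b)


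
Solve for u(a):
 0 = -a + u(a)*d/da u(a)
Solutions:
 u(a) = -sqrt(C1 + a^2)
 u(a) = sqrt(C1 + a^2)


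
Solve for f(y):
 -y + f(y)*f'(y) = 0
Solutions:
 f(y) = -sqrt(C1 + y^2)
 f(y) = sqrt(C1 + y^2)


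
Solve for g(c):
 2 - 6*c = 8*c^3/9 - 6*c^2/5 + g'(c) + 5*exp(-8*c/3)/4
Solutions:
 g(c) = C1 - 2*c^4/9 + 2*c^3/5 - 3*c^2 + 2*c + 15*exp(-8*c/3)/32


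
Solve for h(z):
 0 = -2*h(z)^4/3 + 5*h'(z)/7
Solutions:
 h(z) = 5^(1/3)*(-1/(C1 + 14*z))^(1/3)
 h(z) = 5^(1/3)*(-1/(C1 + 14*z))^(1/3)*(-1 - sqrt(3)*I)/2
 h(z) = 5^(1/3)*(-1/(C1 + 14*z))^(1/3)*(-1 + sqrt(3)*I)/2


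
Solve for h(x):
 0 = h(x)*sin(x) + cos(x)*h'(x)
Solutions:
 h(x) = C1*cos(x)


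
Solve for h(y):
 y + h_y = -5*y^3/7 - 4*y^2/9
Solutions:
 h(y) = C1 - 5*y^4/28 - 4*y^3/27 - y^2/2


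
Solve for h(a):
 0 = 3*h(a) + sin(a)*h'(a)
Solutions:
 h(a) = C1*(cos(a) + 1)^(3/2)/(cos(a) - 1)^(3/2)


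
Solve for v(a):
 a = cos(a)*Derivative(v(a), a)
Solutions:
 v(a) = C1 + Integral(a/cos(a), a)


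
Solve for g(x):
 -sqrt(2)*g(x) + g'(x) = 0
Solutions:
 g(x) = C1*exp(sqrt(2)*x)


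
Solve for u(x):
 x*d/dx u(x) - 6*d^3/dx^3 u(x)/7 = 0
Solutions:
 u(x) = C1 + Integral(C2*airyai(6^(2/3)*7^(1/3)*x/6) + C3*airybi(6^(2/3)*7^(1/3)*x/6), x)


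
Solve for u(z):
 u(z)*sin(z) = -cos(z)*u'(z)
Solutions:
 u(z) = C1*cos(z)


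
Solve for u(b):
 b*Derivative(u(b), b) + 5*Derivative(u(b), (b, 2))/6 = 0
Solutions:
 u(b) = C1 + C2*erf(sqrt(15)*b/5)


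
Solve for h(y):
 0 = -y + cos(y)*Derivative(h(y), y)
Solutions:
 h(y) = C1 + Integral(y/cos(y), y)


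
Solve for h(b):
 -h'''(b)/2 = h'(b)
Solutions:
 h(b) = C1 + C2*sin(sqrt(2)*b) + C3*cos(sqrt(2)*b)


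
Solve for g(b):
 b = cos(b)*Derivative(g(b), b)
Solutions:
 g(b) = C1 + Integral(b/cos(b), b)


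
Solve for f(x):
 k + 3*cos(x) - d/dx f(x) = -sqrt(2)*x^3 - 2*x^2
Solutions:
 f(x) = C1 + k*x + sqrt(2)*x^4/4 + 2*x^3/3 + 3*sin(x)


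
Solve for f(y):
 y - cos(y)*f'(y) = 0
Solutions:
 f(y) = C1 + Integral(y/cos(y), y)


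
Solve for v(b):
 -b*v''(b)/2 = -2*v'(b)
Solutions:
 v(b) = C1 + C2*b^5


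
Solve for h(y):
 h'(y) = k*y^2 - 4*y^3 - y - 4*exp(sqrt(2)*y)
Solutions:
 h(y) = C1 + k*y^3/3 - y^4 - y^2/2 - 2*sqrt(2)*exp(sqrt(2)*y)


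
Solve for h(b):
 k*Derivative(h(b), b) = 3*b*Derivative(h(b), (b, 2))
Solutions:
 h(b) = C1 + b^(re(k)/3 + 1)*(C2*sin(log(b)*Abs(im(k))/3) + C3*cos(log(b)*im(k)/3))


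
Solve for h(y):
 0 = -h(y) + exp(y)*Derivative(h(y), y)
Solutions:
 h(y) = C1*exp(-exp(-y))


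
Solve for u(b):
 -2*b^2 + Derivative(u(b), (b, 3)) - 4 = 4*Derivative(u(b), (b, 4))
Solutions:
 u(b) = C1 + C2*b + C3*b^2 + C4*exp(b/4) + b^5/30 + 2*b^4/3 + 34*b^3/3


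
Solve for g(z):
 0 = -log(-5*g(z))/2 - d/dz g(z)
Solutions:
 2*Integral(1/(log(-_y) + log(5)), (_y, g(z))) = C1 - z


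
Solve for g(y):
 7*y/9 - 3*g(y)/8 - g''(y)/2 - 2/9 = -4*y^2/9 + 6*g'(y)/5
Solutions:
 g(y) = C1*exp(y*(-12 + sqrt(69))/10) + C2*exp(-y*(sqrt(69) + 12)/10) + 32*y^2/27 - 248*y/45 + 28112/2025


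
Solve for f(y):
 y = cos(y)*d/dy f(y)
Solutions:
 f(y) = C1 + Integral(y/cos(y), y)


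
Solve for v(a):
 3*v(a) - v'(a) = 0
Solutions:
 v(a) = C1*exp(3*a)


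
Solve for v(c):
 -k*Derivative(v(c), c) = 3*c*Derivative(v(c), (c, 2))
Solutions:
 v(c) = C1 + c^(1 - re(k)/3)*(C2*sin(log(c)*Abs(im(k))/3) + C3*cos(log(c)*im(k)/3))


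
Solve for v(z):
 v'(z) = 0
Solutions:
 v(z) = C1


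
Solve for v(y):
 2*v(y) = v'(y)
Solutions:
 v(y) = C1*exp(2*y)


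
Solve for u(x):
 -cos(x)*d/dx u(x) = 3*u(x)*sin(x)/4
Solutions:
 u(x) = C1*cos(x)^(3/4)


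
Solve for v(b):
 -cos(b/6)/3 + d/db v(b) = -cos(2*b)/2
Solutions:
 v(b) = C1 + 2*sin(b/6) - sin(2*b)/4


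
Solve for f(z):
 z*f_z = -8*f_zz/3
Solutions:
 f(z) = C1 + C2*erf(sqrt(3)*z/4)


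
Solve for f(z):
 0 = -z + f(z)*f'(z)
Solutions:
 f(z) = -sqrt(C1 + z^2)
 f(z) = sqrt(C1 + z^2)


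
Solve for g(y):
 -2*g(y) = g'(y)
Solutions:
 g(y) = C1*exp(-2*y)


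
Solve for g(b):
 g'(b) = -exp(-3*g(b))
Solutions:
 g(b) = log(C1 - 3*b)/3
 g(b) = log((-3^(1/3) - 3^(5/6)*I)*(C1 - b)^(1/3)/2)
 g(b) = log((-3^(1/3) + 3^(5/6)*I)*(C1 - b)^(1/3)/2)


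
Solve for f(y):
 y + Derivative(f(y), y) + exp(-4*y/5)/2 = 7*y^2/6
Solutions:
 f(y) = C1 + 7*y^3/18 - y^2/2 + 5*exp(-4*y/5)/8


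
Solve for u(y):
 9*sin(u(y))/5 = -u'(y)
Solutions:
 9*y/5 + log(cos(u(y)) - 1)/2 - log(cos(u(y)) + 1)/2 = C1


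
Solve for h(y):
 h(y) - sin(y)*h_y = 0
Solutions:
 h(y) = C1*sqrt(cos(y) - 1)/sqrt(cos(y) + 1)


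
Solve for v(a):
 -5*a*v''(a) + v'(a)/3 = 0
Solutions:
 v(a) = C1 + C2*a^(16/15)


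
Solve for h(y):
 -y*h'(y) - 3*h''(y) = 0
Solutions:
 h(y) = C1 + C2*erf(sqrt(6)*y/6)


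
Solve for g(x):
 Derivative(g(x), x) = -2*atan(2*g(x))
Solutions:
 Integral(1/atan(2*_y), (_y, g(x))) = C1 - 2*x


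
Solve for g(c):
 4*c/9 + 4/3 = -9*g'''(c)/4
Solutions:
 g(c) = C1 + C2*c + C3*c^2 - 2*c^4/243 - 8*c^3/81


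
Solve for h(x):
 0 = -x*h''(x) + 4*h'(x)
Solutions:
 h(x) = C1 + C2*x^5


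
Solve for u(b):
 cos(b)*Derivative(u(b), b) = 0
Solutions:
 u(b) = C1


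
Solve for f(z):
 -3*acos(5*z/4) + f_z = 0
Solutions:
 f(z) = C1 + 3*z*acos(5*z/4) - 3*sqrt(16 - 25*z^2)/5


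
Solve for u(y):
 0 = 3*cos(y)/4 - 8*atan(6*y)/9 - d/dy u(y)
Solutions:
 u(y) = C1 - 8*y*atan(6*y)/9 + 2*log(36*y^2 + 1)/27 + 3*sin(y)/4


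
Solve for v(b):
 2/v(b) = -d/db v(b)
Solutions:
 v(b) = -sqrt(C1 - 4*b)
 v(b) = sqrt(C1 - 4*b)


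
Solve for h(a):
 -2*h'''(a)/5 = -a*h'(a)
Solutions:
 h(a) = C1 + Integral(C2*airyai(2^(2/3)*5^(1/3)*a/2) + C3*airybi(2^(2/3)*5^(1/3)*a/2), a)


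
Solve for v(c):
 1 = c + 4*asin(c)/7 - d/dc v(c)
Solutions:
 v(c) = C1 + c^2/2 + 4*c*asin(c)/7 - c + 4*sqrt(1 - c^2)/7


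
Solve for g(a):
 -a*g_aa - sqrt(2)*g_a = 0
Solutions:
 g(a) = C1 + C2*a^(1 - sqrt(2))


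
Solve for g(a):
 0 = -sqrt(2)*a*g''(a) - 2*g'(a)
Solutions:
 g(a) = C1 + C2*a^(1 - sqrt(2))
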